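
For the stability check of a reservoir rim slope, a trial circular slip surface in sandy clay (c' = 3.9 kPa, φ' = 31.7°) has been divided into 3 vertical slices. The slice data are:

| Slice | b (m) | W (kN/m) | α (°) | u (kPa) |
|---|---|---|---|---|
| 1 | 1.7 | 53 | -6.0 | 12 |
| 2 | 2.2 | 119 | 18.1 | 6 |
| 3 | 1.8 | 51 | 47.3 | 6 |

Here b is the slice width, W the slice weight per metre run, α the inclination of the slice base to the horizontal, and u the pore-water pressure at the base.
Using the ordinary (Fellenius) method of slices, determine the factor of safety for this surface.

FS = 1.72

Ordinary method of slices: FS = Σ[c'·Δl_i + (W_i cosα_i − u_i·Δl_i)·tanφ'] / Σ W_i sinα_i, with Δl_i = b_i / cosα_i.
Slice 1: Δl = 1.7/cos(-6.0°) = 1.709 m; N'_1 = 53·cos(-6.0°) − 12·1.709 = 32.2; c'Δl = 6.67; W sinα = -5.5
Slice 2: Δl = 2.2/cos18.1° = 2.315 m; N'_2 = 119·cos18.1° − 6·2.315 = 99.2; c'Δl = 9.03; W sinα = 37.0
Slice 3: Δl = 1.8/cos47.3° = 2.654 m; N'_3 = 51·cos47.3° − 6·2.654 = 18.7; c'Δl = 10.35; W sinα = 37.5
Σc'Δl = 26.0 kN/m; ΣN' = 150.1 kN/m; ΣW sinα = 68.9 kN/m
Resisting = 26.0 + 150.1·tan31.7° = 26.0 + 92.7 = 118.7 kN/m
FS = 118.7 / 68.9 = 1.723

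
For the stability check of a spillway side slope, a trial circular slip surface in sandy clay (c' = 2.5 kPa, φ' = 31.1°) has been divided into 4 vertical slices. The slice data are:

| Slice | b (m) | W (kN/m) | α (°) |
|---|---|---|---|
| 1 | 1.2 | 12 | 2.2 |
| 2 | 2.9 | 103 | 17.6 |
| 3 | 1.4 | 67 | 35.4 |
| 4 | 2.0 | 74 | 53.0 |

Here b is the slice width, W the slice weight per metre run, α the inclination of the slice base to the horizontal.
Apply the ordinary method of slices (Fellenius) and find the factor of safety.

FS = 1.15

Ordinary method of slices: FS = Σ[c'·Δl_i + (W_i cosα_i)·tanφ'] / Σ W_i sinα_i, with Δl_i = b_i / cosα_i.
Slice 1: Δl = 1.2/cos2.2° = 1.201 m; N'_1 = 12·cos2.2° = 12.0; c'Δl = 3.00; W sinα = 0.5
Slice 2: Δl = 2.9/cos17.6° = 3.042 m; N'_2 = 103·cos17.6° = 98.2; c'Δl = 7.61; W sinα = 31.1
Slice 3: Δl = 1.4/cos35.4° = 1.718 m; N'_3 = 67·cos35.4° = 54.6; c'Δl = 4.29; W sinα = 38.8
Slice 4: Δl = 2.0/cos53.0° = 3.323 m; N'_4 = 74·cos53.0° = 44.5; c'Δl = 8.31; W sinα = 59.1
Σc'Δl = 23.2 kN/m; ΣN' = 209.3 kN/m; ΣW sinα = 129.5 kN/m
Resisting = 23.2 + 209.3·tan31.1° = 23.2 + 126.3 = 149.5 kN/m
FS = 149.5 / 129.5 = 1.154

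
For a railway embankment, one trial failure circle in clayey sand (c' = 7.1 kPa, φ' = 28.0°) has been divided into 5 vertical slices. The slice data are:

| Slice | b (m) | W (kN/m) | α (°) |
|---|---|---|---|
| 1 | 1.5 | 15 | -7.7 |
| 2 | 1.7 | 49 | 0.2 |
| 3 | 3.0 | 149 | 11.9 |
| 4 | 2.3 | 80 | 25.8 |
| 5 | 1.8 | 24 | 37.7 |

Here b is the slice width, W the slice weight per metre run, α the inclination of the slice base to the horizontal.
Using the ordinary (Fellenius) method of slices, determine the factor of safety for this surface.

Ordinary method of slices: FS = Σ[c'·Δl_i + (W_i cosα_i)·tanφ'] / Σ W_i sinα_i, with Δl_i = b_i / cosα_i.
Slice 1: Δl = 1.5/cos(-7.7°) = 1.514 m; N'_1 = 15·cos(-7.7°) = 14.9; c'Δl = 10.75; W sinα = -2.0
Slice 2: Δl = 1.7/cos0.2° = 1.700 m; N'_2 = 49·cos0.2° = 49.0; c'Δl = 12.07; W sinα = 0.2
Slice 3: Δl = 3.0/cos11.9° = 3.066 m; N'_3 = 149·cos11.9° = 145.8; c'Δl = 21.77; W sinα = 30.7
Slice 4: Δl = 2.3/cos25.8° = 2.555 m; N'_4 = 80·cos25.8° = 72.0; c'Δl = 18.14; W sinα = 34.8
Slice 5: Δl = 1.8/cos37.7° = 2.275 m; N'_5 = 24·cos37.7° = 19.0; c'Δl = 16.15; W sinα = 14.7
Σc'Δl = 78.9 kN/m; ΣN' = 300.7 kN/m; ΣW sinα = 78.4 kN/m
Resisting = 78.9 + 300.7·tan28.0° = 78.9 + 159.9 = 238.7 kN/m
FS = 238.7 / 78.4 = 3.046

FS = 3.05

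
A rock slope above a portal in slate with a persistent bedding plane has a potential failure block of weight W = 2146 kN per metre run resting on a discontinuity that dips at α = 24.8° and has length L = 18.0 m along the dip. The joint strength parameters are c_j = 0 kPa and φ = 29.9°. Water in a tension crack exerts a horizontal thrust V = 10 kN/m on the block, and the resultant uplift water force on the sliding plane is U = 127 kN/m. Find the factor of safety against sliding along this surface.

Resolving the block weight along and normal to the plane and applying the Mohr–Coulomb strength on the joint:
N' = W cosα − U − V sinα = 2146·cos24.8° − 127 − 10·sin24.8° = 1816.9 kN/m
Driving force T = W sinα + V cosα = 2146·sin24.8° + 10·cos24.8° = 909.2 kN/m
Resisting force R = c_j·L + N'·tanφ = 0·18.0 + 1816.9·tan29.9° = 0.0 + 1044.8 = 1044.8 kN/m
FS = R / T = 1044.8 / 909.2 = 1.149

FS = 1.15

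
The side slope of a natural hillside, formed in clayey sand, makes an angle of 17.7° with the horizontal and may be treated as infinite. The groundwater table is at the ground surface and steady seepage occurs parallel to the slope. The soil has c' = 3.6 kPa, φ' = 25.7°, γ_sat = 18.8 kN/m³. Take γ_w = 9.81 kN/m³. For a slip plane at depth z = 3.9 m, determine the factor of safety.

FS = 0.89

With seepage parallel to the slope and the water table at the surface, the effective normal stress on the slip plane uses the buoyant unit weight γ' = γ_sat − γ_w while the driving shear stress uses γ_sat:
FS = [c' + γ' z cos²β tanφ'] / [γ_sat z sinβ cosβ]
γ' = 18.8 − 9.81 = 8.99 kN/m³
Numerator = 3.6 + 8.99·3.9·cos²17.7°·tan25.7° = 3.6 + 8.99·3.9·0.9076·0.4813 = 18.914 kPa
Denominator = 18.8·3.9·sin17.7°·cos17.7° = 18.8·3.9·0.3040·0.9527 = 21.236 kPa
FS = 18.914 / 21.236 = 0.891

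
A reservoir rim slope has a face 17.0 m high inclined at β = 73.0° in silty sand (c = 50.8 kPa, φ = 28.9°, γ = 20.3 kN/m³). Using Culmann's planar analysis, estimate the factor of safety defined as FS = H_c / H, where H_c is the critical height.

FS = 1.75

H_c = (4c/γ) · sinβ cosφ / [1 − cos(β − φ)]
    = (4·50.8/20.3) · sin73.0°·cos28.9° / [1 − cos44.1°]
    = 10.010 · 0.8372 / 0.2819 = 29.73 m
FS = H_c / H = 29.73 / 17.0 = 1.749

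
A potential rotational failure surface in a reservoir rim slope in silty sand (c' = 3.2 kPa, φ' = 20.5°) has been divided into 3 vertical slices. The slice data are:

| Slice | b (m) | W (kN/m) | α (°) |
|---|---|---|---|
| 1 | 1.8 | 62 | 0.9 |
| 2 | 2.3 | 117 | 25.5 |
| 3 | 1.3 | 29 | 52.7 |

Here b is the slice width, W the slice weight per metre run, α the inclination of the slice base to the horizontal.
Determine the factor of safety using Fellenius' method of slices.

Ordinary method of slices: FS = Σ[c'·Δl_i + (W_i cosα_i)·tanφ'] / Σ W_i sinα_i, with Δl_i = b_i / cosα_i.
Slice 1: Δl = 1.8/cos0.9° = 1.800 m; N'_1 = 62·cos0.9° = 62.0; c'Δl = 5.76; W sinα = 1.0
Slice 2: Δl = 2.3/cos25.5° = 2.548 m; N'_2 = 117·cos25.5° = 105.6; c'Δl = 8.15; W sinα = 50.4
Slice 3: Δl = 1.3/cos52.7° = 2.145 m; N'_3 = 29·cos52.7° = 17.6; c'Δl = 6.86; W sinα = 23.1
Σc'Δl = 20.8 kN/m; ΣN' = 185.2 kN/m; ΣW sinα = 74.4 kN/m
Resisting = 20.8 + 185.2·tan20.5° = 20.8 + 69.2 = 90.0 kN/m
FS = 90.0 / 74.4 = 1.210

FS = 1.21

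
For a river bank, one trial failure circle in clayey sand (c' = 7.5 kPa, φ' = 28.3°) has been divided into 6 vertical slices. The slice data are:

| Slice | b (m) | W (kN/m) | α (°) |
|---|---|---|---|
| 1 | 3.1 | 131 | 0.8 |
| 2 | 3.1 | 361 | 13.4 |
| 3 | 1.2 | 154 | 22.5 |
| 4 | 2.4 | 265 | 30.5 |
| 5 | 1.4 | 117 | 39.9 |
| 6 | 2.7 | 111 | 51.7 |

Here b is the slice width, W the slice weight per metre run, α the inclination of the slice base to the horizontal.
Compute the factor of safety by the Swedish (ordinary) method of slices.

Ordinary method of slices: FS = Σ[c'·Δl_i + (W_i cosα_i)·tanφ'] / Σ W_i sinα_i, with Δl_i = b_i / cosα_i.
Slice 1: Δl = 3.1/cos0.8° = 3.100 m; N'_1 = 131·cos0.8° = 131.0; c'Δl = 23.25; W sinα = 1.8
Slice 2: Δl = 3.1/cos13.4° = 3.187 m; N'_2 = 361·cos13.4° = 351.2; c'Δl = 23.90; W sinα = 83.7
Slice 3: Δl = 1.2/cos22.5° = 1.299 m; N'_3 = 154·cos22.5° = 142.3; c'Δl = 9.74; W sinα = 58.9
Slice 4: Δl = 2.4/cos30.5° = 2.785 m; N'_4 = 265·cos30.5° = 228.3; c'Δl = 20.89; W sinα = 134.5
Slice 5: Δl = 1.4/cos39.9° = 1.825 m; N'_5 = 117·cos39.9° = 89.8; c'Δl = 13.69; W sinα = 75.0
Slice 6: Δl = 2.7/cos51.7° = 4.356 m; N'_6 = 111·cos51.7° = 68.8; c'Δl = 32.67; W sinα = 87.1
Σc'Δl = 124.1 kN/m; ΣN' = 1011.3 kN/m; ΣW sinα = 441.1 kN/m
Resisting = 124.1 + 1011.3·tan28.3° = 124.1 + 544.5 = 668.7 kN/m
FS = 668.7 / 441.1 = 1.516

FS = 1.52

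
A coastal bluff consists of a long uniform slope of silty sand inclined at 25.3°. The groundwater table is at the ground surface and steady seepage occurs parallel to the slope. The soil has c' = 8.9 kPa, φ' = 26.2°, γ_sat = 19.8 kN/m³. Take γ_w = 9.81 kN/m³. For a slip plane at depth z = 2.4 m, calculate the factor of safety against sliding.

With seepage parallel to the slope and the water table at the surface, the effective normal stress on the slip plane uses the buoyant unit weight γ' = γ_sat − γ_w while the driving shear stress uses γ_sat:
FS = [c' + γ' z cos²β tanφ'] / [γ_sat z sinβ cosβ]
γ' = 19.8 − 9.81 = 9.99 kN/m³
Numerator = 8.9 + 9.99·2.4·cos²25.3°·tan26.2° = 8.9 + 9.99·2.4·0.8174·0.4921 = 18.543 kPa
Denominator = 19.8·2.4·sin25.3°·cos25.3° = 19.8·2.4·0.4274·0.9041 = 18.360 kPa
FS = 18.543 / 18.360 = 1.010

FS = 1.01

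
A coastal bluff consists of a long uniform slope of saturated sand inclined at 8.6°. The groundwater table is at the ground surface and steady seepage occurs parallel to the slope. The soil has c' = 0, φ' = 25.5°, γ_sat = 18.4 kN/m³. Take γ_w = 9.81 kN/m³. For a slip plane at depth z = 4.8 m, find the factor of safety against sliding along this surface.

FS = 1.47

With seepage parallel to the slope and the water table at the surface, the effective normal stress on the slip plane uses the buoyant unit weight γ' = γ_sat − γ_w while the driving shear stress uses γ_sat:
FS = [c' + γ' z cos²β tanφ'] / [γ_sat z sinβ cosβ]
(For c' = 0 this reduces to FS = (γ'/γ_sat)·tanφ'/tanβ.)
γ' = 18.4 − 9.81 = 8.59 kN/m³
Numerator = 0.0 + 8.59·4.8·cos²8.6°·tan25.5° = 0.0 + 8.59·4.8·0.9776·0.4770 = 19.227 kPa
Denominator = 18.4·4.8·sin8.6°·cos8.6° = 18.4·4.8·0.1495·0.9888 = 13.058 kPa
FS = 19.227 / 13.058 = 1.472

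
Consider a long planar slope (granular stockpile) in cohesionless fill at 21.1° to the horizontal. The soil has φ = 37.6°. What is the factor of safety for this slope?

FS = 2.00

For a dry cohesionless infinite slope the factor of safety is FS = tanφ / tanβ.
FS = tan37.6° / tan21.1° = 0.7701 / 0.3859 = 1.996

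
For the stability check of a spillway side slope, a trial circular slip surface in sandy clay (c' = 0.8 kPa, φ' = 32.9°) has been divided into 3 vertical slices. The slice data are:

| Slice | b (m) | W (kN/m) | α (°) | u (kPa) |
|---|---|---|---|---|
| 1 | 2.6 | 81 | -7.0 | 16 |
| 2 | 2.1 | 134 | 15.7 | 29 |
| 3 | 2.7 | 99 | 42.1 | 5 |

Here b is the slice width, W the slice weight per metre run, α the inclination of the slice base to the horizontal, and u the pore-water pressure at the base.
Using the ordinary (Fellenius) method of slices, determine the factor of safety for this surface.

FS = 1.19

Ordinary method of slices: FS = Σ[c'·Δl_i + (W_i cosα_i − u_i·Δl_i)·tanφ'] / Σ W_i sinα_i, with Δl_i = b_i / cosα_i.
Slice 1: Δl = 2.6/cos(-7.0°) = 2.620 m; N'_1 = 81·cos(-7.0°) − 16·2.620 = 38.5; c'Δl = 2.10; W sinα = -9.9
Slice 2: Δl = 2.1/cos15.7° = 2.181 m; N'_2 = 134·cos15.7° − 29·2.181 = 65.7; c'Δl = 1.75; W sinα = 36.3
Slice 3: Δl = 2.7/cos42.1° = 3.639 m; N'_3 = 99·cos42.1° − 5·3.639 = 55.3; c'Δl = 2.91; W sinα = 66.4
Σc'Δl = 6.8 kN/m; ΣN' = 159.5 kN/m; ΣW sinα = 92.8 kN/m
Resisting = 6.8 + 159.5·tan32.9° = 6.8 + 103.2 = 109.9 kN/m
FS = 109.9 / 92.8 = 1.185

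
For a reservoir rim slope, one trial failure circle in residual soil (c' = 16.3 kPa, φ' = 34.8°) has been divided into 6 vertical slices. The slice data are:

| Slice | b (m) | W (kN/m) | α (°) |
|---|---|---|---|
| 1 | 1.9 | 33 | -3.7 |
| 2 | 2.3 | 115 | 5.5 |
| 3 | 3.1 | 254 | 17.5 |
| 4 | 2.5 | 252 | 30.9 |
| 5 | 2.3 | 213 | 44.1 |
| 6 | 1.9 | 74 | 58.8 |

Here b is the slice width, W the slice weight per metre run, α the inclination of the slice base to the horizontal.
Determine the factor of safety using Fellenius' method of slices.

Ordinary method of slices: FS = Σ[c'·Δl_i + (W_i cosα_i)·tanφ'] / Σ W_i sinα_i, with Δl_i = b_i / cosα_i.
Slice 1: Δl = 1.9/cos(-3.7°) = 1.904 m; N'_1 = 33·cos(-3.7°) = 32.9; c'Δl = 31.03; W sinα = -2.1
Slice 2: Δl = 2.3/cos5.5° = 2.311 m; N'_2 = 115·cos5.5° = 114.5; c'Δl = 37.66; W sinα = 11.0
Slice 3: Δl = 3.1/cos17.5° = 3.250 m; N'_3 = 254·cos17.5° = 242.2; c'Δl = 52.98; W sinα = 76.4
Slice 4: Δl = 2.5/cos30.9° = 2.914 m; N'_4 = 252·cos30.9° = 216.2; c'Δl = 47.49; W sinα = 129.4
Slice 5: Δl = 2.3/cos44.1° = 3.203 m; N'_5 = 213·cos44.1° = 153.0; c'Δl = 52.21; W sinα = 148.2
Slice 6: Δl = 1.9/cos58.8° = 3.668 m; N'_6 = 74·cos58.8° = 38.3; c'Δl = 59.78; W sinα = 63.3
Σc'Δl = 281.2 kN/m; ΣN' = 797.2 kN/m; ΣW sinα = 426.2 kN/m
Resisting = 281.2 + 797.2·tan34.8° = 281.2 + 554.0 = 835.2 kN/m
FS = 835.2 / 426.2 = 1.960

FS = 1.96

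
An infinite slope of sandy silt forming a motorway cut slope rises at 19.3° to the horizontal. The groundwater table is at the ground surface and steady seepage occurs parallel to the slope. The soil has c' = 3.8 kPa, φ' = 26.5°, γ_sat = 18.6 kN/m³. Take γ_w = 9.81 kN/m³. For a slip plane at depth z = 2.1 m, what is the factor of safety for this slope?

FS = 0.98

With seepage parallel to the slope and the water table at the surface, the effective normal stress on the slip plane uses the buoyant unit weight γ' = γ_sat − γ_w while the driving shear stress uses γ_sat:
FS = [c' + γ' z cos²β tanφ'] / [γ_sat z sinβ cosβ]
γ' = 18.6 − 9.81 = 8.79 kN/m³
Numerator = 3.8 + 8.79·2.1·cos²19.3°·tan26.5° = 3.8 + 8.79·2.1·0.8908·0.4986 = 11.998 kPa
Denominator = 18.6·2.1·sin19.3°·cos19.3° = 18.6·2.1·0.3305·0.9438 = 12.184 kPa
FS = 11.998 / 12.184 = 0.985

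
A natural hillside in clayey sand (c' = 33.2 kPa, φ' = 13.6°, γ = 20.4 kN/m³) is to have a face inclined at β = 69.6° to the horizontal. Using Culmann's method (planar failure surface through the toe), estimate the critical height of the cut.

H_c = 13.45 m

Culmann's analysis gives the critical failure plane at α_cr = (β + φ')/2 = (69.6 + 13.6)/2 = 41.6°, and the critical height
H_c = (4c'/γ) · sinβ cosφ' / [1 − cos(β − φ')]
    = (4·33.2/20.4) · sin69.6°·cos13.6° / [1 − cos(56.0°)]
    = 6.510 · 0.9373·0.9720 / [1 − 0.5592]
    = 6.510 · 0.9110 / 0.4408
    = 13.45 m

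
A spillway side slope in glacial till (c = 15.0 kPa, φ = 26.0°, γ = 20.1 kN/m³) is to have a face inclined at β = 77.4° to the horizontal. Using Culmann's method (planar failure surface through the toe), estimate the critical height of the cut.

H_c = 6.96 m

Culmann's analysis gives the critical failure plane at α_cr = (β + φ)/2 = (77.4 + 26.0)/2 = 51.7°, and the critical height
H_c = (4c/γ) · sinβ cosφ / [1 − cos(β − φ)]
    = (4·15.0/20.1) · sin77.4°·cos26.0° / [1 − cos(51.4°)]
    = 2.985 · 0.9759·0.8988 / [1 − 0.6239]
    = 2.985 · 0.8771 / 0.3761
    = 6.96 m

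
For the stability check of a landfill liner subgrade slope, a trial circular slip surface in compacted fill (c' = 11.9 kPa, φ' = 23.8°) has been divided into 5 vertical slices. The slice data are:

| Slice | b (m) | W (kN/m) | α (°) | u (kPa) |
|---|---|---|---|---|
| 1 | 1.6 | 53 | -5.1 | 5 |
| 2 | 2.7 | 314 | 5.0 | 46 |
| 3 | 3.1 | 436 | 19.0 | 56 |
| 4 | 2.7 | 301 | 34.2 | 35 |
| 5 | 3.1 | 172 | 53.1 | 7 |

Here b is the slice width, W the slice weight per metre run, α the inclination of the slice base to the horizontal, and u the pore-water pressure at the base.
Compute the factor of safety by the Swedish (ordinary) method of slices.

FS = 1.03

Ordinary method of slices: FS = Σ[c'·Δl_i + (W_i cosα_i − u_i·Δl_i)·tanφ'] / Σ W_i sinα_i, with Δl_i = b_i / cosα_i.
Slice 1: Δl = 1.6/cos(-5.1°) = 1.606 m; N'_1 = 53·cos(-5.1°) − 5·1.606 = 44.8; c'Δl = 19.12; W sinα = -4.7
Slice 2: Δl = 2.7/cos5.0° = 2.710 m; N'_2 = 314·cos5.0° − 46·2.710 = 188.1; c'Δl = 32.25; W sinα = 27.4
Slice 3: Δl = 3.1/cos19.0° = 3.279 m; N'_3 = 436·cos19.0° − 56·3.279 = 228.6; c'Δl = 39.02; W sinα = 141.9
Slice 4: Δl = 2.7/cos34.2° = 3.264 m; N'_4 = 301·cos34.2° − 35·3.264 = 134.7; c'Δl = 38.85; W sinα = 169.2
Slice 5: Δl = 3.1/cos53.1° = 5.163 m; N'_5 = 172·cos53.1° − 7·5.163 = 67.1; c'Δl = 61.44; W sinα = 137.5
Σc'Δl = 190.7 kN/m; ΣN' = 663.4 kN/m; ΣW sinα = 471.3 kN/m
Resisting = 190.7 + 663.4·tan23.8° = 190.7 + 292.6 = 483.2 kN/m
FS = 483.2 / 471.3 = 1.025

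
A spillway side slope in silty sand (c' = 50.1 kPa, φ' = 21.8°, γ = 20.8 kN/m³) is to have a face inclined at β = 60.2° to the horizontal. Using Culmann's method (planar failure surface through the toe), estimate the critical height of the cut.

H_c = 35.89 m

Culmann's analysis gives the critical failure plane at α_cr = (β + φ')/2 = (60.2 + 21.8)/2 = 41.0°, and the critical height
H_c = (4c'/γ) · sinβ cosφ' / [1 − cos(β − φ')]
    = (4·50.1/20.8) · sin60.2°·cos21.8° / [1 − cos(38.4°)]
    = 9.635 · 0.8678·0.9285 / [1 − 0.7837]
    = 9.635 · 0.8057 / 0.2163
    = 35.89 m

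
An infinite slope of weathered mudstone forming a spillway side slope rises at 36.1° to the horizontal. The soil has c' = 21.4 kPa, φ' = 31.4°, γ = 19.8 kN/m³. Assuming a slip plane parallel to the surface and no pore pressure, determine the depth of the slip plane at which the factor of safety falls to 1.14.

z = 7.49 m

Setting FS = 1.14 in FS = [c' + γz cos²β tanφ'] / [γz sinβ cosβ] and solving for z:
z = c' / [γ cosβ (FS·sinβ − cosβ·tanφ')]
  = 21.4 / [19.8·cos36.1°·(1.14·sin36.1° − cos36.1°·tan31.4°)]
  = 21.4 / [19.8·0.8080·(1.14·0.5892 − 0.8080·0.6104)]
  = 21.4 / 2.8554 = 7.494 m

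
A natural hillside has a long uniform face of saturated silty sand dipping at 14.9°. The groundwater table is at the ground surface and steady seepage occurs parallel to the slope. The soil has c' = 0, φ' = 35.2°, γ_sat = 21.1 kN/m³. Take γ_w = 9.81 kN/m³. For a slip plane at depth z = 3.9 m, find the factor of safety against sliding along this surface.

FS = 1.42

With seepage parallel to the slope and the water table at the surface, the effective normal stress on the slip plane uses the buoyant unit weight γ' = γ_sat − γ_w while the driving shear stress uses γ_sat:
FS = [c' + γ' z cos²β tanφ'] / [γ_sat z sinβ cosβ]
(For c' = 0 this reduces to FS = (γ'/γ_sat)·tanφ'/tanβ.)
γ' = 21.1 − 9.81 = 11.29 kN/m³
Numerator = 0.0 + 11.29·3.9·cos²14.9°·tan35.2° = 0.0 + 11.29·3.9·0.9339·0.7054 = 29.007 kPa
Denominator = 21.1·3.9·sin14.9°·cos14.9° = 21.1·3.9·0.2571·0.9664 = 20.448 kPa
FS = 29.007 / 20.448 = 1.419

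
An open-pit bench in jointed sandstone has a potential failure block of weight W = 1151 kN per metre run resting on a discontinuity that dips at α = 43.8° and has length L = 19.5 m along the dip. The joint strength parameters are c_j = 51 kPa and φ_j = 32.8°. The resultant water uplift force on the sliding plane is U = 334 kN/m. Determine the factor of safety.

FS = 1.65

Resolving the block weight along and normal to the plane and applying the Mohr–Coulomb strength on the joint:
N' = W cosα − U = 1151·cos43.8° − 334 = 496.7 kN/m
Driving force T = W sinα = 1151·sin43.8° = 796.7 kN/m
Resisting force R = c_j·L + N'·tanφ_j = 51·19.5 + 496.7·tan32.8° = 994.5 + 320.1 = 1314.6 kN/m
FS = R / T = 1314.6 / 796.7 = 1.650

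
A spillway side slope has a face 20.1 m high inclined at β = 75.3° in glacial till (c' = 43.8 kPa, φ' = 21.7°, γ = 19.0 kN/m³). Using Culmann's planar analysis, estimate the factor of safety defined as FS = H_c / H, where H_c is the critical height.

H_c = (4c'/γ) · sinβ cosφ' / [1 − cos(β − φ')]
    = (4·43.8/19.0) · sin75.3°·cos21.7° / [1 − cos53.6°]
    = 9.221 · 0.8987 / 0.4066 = 20.38 m
FS = H_c / H = 20.38 / 20.1 = 1.014

FS = 1.01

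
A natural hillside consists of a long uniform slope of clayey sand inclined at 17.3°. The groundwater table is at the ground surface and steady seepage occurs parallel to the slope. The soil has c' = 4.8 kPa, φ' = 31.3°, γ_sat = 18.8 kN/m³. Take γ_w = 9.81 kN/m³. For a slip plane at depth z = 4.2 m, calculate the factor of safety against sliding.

FS = 1.15

With seepage parallel to the slope and the water table at the surface, the effective normal stress on the slip plane uses the buoyant unit weight γ' = γ_sat − γ_w while the driving shear stress uses γ_sat:
FS = [c' + γ' z cos²β tanφ'] / [γ_sat z sinβ cosβ]
γ' = 18.8 − 9.81 = 8.99 kN/m³
Numerator = 4.8 + 8.99·4.2·cos²17.3°·tan31.3° = 4.8 + 8.99·4.2·0.9116·0.6080 = 25.727 kPa
Denominator = 18.8·4.2·sin17.3°·cos17.3° = 18.8·4.2·0.2974·0.9548 = 22.418 kPa
FS = 25.727 / 22.418 = 1.148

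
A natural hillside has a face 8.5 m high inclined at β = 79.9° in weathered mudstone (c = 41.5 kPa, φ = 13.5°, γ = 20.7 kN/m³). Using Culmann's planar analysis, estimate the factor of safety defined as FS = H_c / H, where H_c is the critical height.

H_c = (4c/γ) · sinβ cosφ / [1 − cos(β − φ)]
    = (4·41.5/20.7) · sin79.9°·cos13.5° / [1 − cos66.4°]
    = 8.019 · 0.9573 / 0.5997 = 12.80 m
FS = H_c / H = 12.80 / 8.5 = 1.506

FS = 1.51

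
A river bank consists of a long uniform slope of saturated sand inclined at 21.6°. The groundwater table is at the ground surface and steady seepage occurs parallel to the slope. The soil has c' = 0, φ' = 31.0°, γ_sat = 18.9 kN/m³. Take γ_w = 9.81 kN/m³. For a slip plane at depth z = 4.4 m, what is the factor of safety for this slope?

With seepage parallel to the slope and the water table at the surface, the effective normal stress on the slip plane uses the buoyant unit weight γ' = γ_sat − γ_w while the driving shear stress uses γ_sat:
FS = [c' + γ' z cos²β tanφ'] / [γ_sat z sinβ cosβ]
(For c' = 0 this reduces to FS = (γ'/γ_sat)·tanφ'/tanβ.)
γ' = 18.9 − 9.81 = 9.09 kN/m³
Numerator = 0.0 + 9.09·4.4·cos²21.6°·tan31.0° = 0.0 + 9.09·4.4·0.8645·0.6009 = 20.775 kPa
Denominator = 18.9·4.4·sin21.6°·cos21.6° = 18.9·4.4·0.3681·0.9298 = 28.463 kPa
FS = 20.775 / 28.463 = 0.730

FS = 0.73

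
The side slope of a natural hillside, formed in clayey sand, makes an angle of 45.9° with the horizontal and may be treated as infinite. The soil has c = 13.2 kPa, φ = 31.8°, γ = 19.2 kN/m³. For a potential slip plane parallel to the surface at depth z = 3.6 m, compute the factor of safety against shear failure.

FS = 0.98

For an infinite slope with a slip plane parallel to the surface (no pore pressure): FS = [c + γz cos²β tanφ] / [γz sinβ cosβ].
γz = 19.2·3.6 = 69.12 kN/m²
Numerator = 13.2 + 69.12·cos²45.9°·tan31.8° = 13.2 + 69.12·0.4843·0.6200 = 33.955 kPa
Denominator = 69.12·sin45.9°·cos45.9° = 69.12·0.7181·0.6959 = 34.543 kPa
FS = 33.955 / 34.543 = 0.983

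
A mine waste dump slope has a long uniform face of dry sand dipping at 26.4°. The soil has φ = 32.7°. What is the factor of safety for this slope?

For a dry cohesionless infinite slope the factor of safety is FS = tanφ / tanβ.
FS = tan32.7° / tan26.4° = 0.6420 / 0.4964 = 1.293

FS = 1.29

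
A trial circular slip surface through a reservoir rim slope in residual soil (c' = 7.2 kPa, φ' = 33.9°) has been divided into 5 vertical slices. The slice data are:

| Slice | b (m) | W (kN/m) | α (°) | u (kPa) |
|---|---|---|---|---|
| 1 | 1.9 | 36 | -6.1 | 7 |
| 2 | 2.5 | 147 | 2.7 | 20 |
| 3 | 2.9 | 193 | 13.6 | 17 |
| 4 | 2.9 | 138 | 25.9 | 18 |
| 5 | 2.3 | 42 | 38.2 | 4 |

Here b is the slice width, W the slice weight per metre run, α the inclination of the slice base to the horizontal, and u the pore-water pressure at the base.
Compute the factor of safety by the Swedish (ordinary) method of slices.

Ordinary method of slices: FS = Σ[c'·Δl_i + (W_i cosα_i − u_i·Δl_i)·tanφ'] / Σ W_i sinα_i, with Δl_i = b_i / cosα_i.
Slice 1: Δl = 1.9/cos(-6.1°) = 1.911 m; N'_1 = 36·cos(-6.1°) − 7·1.911 = 22.4; c'Δl = 13.76; W sinα = -3.8
Slice 2: Δl = 2.5/cos2.7° = 2.503 m; N'_2 = 147·cos2.7° − 20·2.503 = 96.8; c'Δl = 18.02; W sinα = 6.9
Slice 3: Δl = 2.9/cos13.6° = 2.984 m; N'_3 = 193·cos13.6° − 17·2.984 = 136.9; c'Δl = 21.48; W sinα = 45.4
Slice 4: Δl = 2.9/cos25.9° = 3.224 m; N'_4 = 138·cos25.9° − 18·3.224 = 66.1; c'Δl = 23.21; W sinα = 60.3
Slice 5: Δl = 2.3/cos38.2° = 2.927 m; N'_5 = 42·cos38.2° − 4·2.927 = 21.3; c'Δl = 21.07; W sinα = 26.0
Σc'Δl = 97.5 kN/m; ΣN' = 343.5 kN/m; ΣW sinα = 134.7 kN/m
Resisting = 97.5 + 343.5·tan33.9° = 97.5 + 230.8 = 328.4 kN/m
FS = 328.4 / 134.7 = 2.437

FS = 2.44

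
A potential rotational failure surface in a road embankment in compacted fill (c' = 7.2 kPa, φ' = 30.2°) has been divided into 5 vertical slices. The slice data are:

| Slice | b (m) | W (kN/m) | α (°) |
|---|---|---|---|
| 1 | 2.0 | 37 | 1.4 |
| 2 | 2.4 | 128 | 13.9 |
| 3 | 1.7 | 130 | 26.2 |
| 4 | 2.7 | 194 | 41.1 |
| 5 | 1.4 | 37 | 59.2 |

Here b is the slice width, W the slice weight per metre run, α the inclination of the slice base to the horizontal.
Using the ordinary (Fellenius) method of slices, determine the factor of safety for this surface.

FS = 1.41

Ordinary method of slices: FS = Σ[c'·Δl_i + (W_i cosα_i)·tanφ'] / Σ W_i sinα_i, with Δl_i = b_i / cosα_i.
Slice 1: Δl = 2.0/cos1.4° = 2.001 m; N'_1 = 37·cos1.4° = 37.0; c'Δl = 14.40; W sinα = 0.9
Slice 2: Δl = 2.4/cos13.9° = 2.472 m; N'_2 = 128·cos13.9° = 124.3; c'Δl = 17.80; W sinα = 30.7
Slice 3: Δl = 1.7/cos26.2° = 1.895 m; N'_3 = 130·cos26.2° = 116.6; c'Δl = 13.64; W sinα = 57.4
Slice 4: Δl = 2.7/cos41.1° = 3.583 m; N'_4 = 194·cos41.1° = 146.2; c'Δl = 25.80; W sinα = 127.5
Slice 5: Δl = 1.4/cos59.2° = 2.734 m; N'_5 = 37·cos59.2° = 18.9; c'Δl = 19.69; W sinα = 31.8
Σc'Δl = 91.3 kN/m; ΣN' = 443.0 kN/m; ΣW sinα = 248.4 kN/m
Resisting = 91.3 + 443.0·tan30.2° = 91.3 + 257.8 = 349.2 kN/m
FS = 349.2 / 248.4 = 1.406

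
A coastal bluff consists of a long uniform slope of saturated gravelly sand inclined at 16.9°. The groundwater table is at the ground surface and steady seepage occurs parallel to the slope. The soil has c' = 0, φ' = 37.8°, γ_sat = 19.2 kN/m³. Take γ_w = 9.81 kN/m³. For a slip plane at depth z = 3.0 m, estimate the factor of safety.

With seepage parallel to the slope and the water table at the surface, the effective normal stress on the slip plane uses the buoyant unit weight γ' = γ_sat − γ_w while the driving shear stress uses γ_sat:
FS = [c' + γ' z cos²β tanφ'] / [γ_sat z sinβ cosβ]
(For c' = 0 this reduces to FS = (γ'/γ_sat)·tanφ'/tanβ.)
γ' = 19.2 − 9.81 = 9.39 kN/m³
Numerator = 0.0 + 9.39·3.0·cos²16.9°·tan37.8° = 0.0 + 9.39·3.0·0.9155·0.7757 = 20.004 kPa
Denominator = 19.2·3.0·sin16.9°·cos16.9° = 19.2·3.0·0.2907·0.9568 = 16.021 kPa
FS = 20.004 / 16.021 = 1.249

FS = 1.25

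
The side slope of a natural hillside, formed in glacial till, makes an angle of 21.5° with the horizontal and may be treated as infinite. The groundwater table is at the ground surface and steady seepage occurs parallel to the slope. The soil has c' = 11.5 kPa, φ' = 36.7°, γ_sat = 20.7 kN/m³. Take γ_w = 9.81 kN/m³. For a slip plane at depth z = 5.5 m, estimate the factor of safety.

With seepage parallel to the slope and the water table at the surface, the effective normal stress on the slip plane uses the buoyant unit weight γ' = γ_sat − γ_w while the driving shear stress uses γ_sat:
FS = [c' + γ' z cos²β tanφ'] / [γ_sat z sinβ cosβ]
γ' = 20.7 − 9.81 = 10.89 kN/m³
Numerator = 11.5 + 10.89·5.5·cos²21.5°·tan36.7° = 11.5 + 10.89·5.5·0.8657·0.7454 = 50.148 kPa
Denominator = 20.7·5.5·sin21.5°·cos21.5° = 20.7·5.5·0.3665·0.9304 = 38.823 kPa
FS = 50.148 / 38.823 = 1.292

FS = 1.29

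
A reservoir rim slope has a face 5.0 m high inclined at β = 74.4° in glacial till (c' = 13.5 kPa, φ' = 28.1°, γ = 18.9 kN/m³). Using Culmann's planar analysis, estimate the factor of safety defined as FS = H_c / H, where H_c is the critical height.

H_c = (4c'/γ) · sinβ cosφ' / [1 − cos(β − φ')]
    = (4·13.5/18.9) · sin74.4°·cos28.1° / [1 − cos46.3°]
    = 2.857 · 0.8496 / 0.3091 = 7.85 m
FS = H_c / H = 7.85 / 5.0 = 1.571

FS = 1.57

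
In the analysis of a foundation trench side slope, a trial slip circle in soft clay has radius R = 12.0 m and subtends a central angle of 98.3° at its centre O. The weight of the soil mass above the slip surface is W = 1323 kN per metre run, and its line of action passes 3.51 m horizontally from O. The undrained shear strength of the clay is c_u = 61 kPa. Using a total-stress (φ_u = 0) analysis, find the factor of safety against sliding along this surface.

FS = 3.25

Taking moments about the centre O, the resisting moment is provided by the undrained shear strength acting along the arc:
Arc length L_a = R·θ = 12.0·(98.3°·π/180) = 12.0·1.7157 = 20.59 m
M_R = c_u·L_a·R = 61·20.59·12.0 = 15070.3 kN·m/m
M_D = W·d = 1323·3.51 = 4643.7 kN·m/m
FS = M_R / M_D = 15070.3 / 4643.7 = 3.245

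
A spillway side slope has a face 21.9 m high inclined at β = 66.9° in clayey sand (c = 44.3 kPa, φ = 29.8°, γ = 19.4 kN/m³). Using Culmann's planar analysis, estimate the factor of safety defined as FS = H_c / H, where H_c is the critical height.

H_c = (4c/γ) · sinβ cosφ / [1 − cos(β − φ)]
    = (4·44.3/19.4) · sin66.9°·cos29.8° / [1 − cos37.1°]
    = 9.134 · 0.7982 / 0.2024 = 36.02 m
FS = H_c / H = 36.02 / 21.9 = 1.645

FS = 1.64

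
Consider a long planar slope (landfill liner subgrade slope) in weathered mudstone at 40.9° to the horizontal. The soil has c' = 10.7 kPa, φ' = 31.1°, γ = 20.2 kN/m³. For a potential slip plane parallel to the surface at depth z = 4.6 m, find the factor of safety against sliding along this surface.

FS = 0.93

For an infinite slope with a slip plane parallel to the surface (no pore pressure): FS = [c' + γz cos²β tanφ'] / [γz sinβ cosβ].
γz = 20.2·4.6 = 92.92 kN/m²
Numerator = 10.7 + 92.92·cos²40.9°·tan31.1° = 10.7 + 92.92·0.5713·0.6032 = 42.724 kPa
Denominator = 92.92·sin40.9°·cos40.9° = 92.92·0.6547·0.7559 = 45.985 kPa
FS = 42.724 / 45.985 = 0.929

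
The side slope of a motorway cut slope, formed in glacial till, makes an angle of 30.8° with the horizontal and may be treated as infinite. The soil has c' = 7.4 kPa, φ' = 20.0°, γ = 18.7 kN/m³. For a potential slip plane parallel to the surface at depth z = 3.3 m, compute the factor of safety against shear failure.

FS = 0.88

For an infinite slope with a slip plane parallel to the surface (no pore pressure): FS = [c' + γz cos²β tanφ'] / [γz sinβ cosβ].
γz = 18.7·3.3 = 61.71 kN/m²
Numerator = 7.4 + 61.71·cos²30.8°·tan20.0° = 7.4 + 61.71·0.7378·0.3640 = 23.972 kPa
Denominator = 61.71·sin30.8°·cos30.8° = 61.71·0.5120·0.8590 = 27.142 kPa
FS = 23.972 / 27.142 = 0.883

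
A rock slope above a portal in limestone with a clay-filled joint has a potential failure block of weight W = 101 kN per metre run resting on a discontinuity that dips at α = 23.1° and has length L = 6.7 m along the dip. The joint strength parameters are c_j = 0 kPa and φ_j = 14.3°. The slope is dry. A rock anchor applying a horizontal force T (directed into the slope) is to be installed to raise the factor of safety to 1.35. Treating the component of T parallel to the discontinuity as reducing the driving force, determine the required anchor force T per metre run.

T = 22 kN/m

Resolving forces along and normal to the sliding plane, with the horizontal anchor force T adding T·sinα to the effective normal force and T·cosα acting up the plane against the driving force:
FS = [c_jL + (W cosα + T sinα) tanφ_j] / [W sinα − T cosα]
Without the anchor: N' = 92.9 kN/m, driving T_d = 39.6 kN/m, resisting R = 0·6.7 + 92.9·tan14.3° = 23.7 kN/m, FS = 0.60.
Setting FS = 1.35 and solving for T:
1.35·(39.6 − T cos23.1°) = 23.7 + T sin23.1°·tan14.3°
T·(sin23.1°·tan14.3° + 1.35·cos23.1°) = 1.35·39.6 − 23.7
T·(0.3923·0.2549 + 1.35·0.9198) = 53.5 − 23.7 = 29.8
T·1.3418 = 29.8
T = 22.2 kN/m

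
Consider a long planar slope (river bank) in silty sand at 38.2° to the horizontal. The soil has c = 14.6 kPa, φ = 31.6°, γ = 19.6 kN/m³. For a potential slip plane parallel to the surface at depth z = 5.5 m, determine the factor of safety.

For an infinite slope with a slip plane parallel to the surface (no pore pressure): FS = [c + γz cos²β tanφ] / [γz sinβ cosβ].
γz = 19.6·5.5 = 107.80 kN/m²
Numerator = 14.6 + 107.80·cos²38.2°·tan31.6° = 14.6 + 107.80·0.6176·0.6152 = 55.557 kPa
Denominator = 107.80·sin38.2°·cos38.2° = 107.80·0.6184·0.7859 = 52.389 kPa
FS = 55.557 / 52.389 = 1.060

FS = 1.06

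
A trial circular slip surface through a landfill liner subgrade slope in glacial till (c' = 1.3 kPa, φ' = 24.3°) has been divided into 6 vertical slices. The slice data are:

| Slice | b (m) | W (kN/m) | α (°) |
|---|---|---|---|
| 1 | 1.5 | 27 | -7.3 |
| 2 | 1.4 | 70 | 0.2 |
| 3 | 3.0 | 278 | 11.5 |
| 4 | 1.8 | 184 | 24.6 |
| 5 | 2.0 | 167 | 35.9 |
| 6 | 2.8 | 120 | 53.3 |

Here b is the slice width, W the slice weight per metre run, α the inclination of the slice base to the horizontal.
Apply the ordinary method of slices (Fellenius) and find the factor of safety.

Ordinary method of slices: FS = Σ[c'·Δl_i + (W_i cosα_i)·tanφ'] / Σ W_i sinα_i, with Δl_i = b_i / cosα_i.
Slice 1: Δl = 1.5/cos(-7.3°) = 1.512 m; N'_1 = 27·cos(-7.3°) = 26.8; c'Δl = 1.97; W sinα = -3.4
Slice 2: Δl = 1.4/cos0.2° = 1.400 m; N'_2 = 70·cos0.2° = 70.0; c'Δl = 1.82; W sinα = 0.2
Slice 3: Δl = 3.0/cos11.5° = 3.061 m; N'_3 = 278·cos11.5° = 272.4; c'Δl = 3.98; W sinα = 55.4
Slice 4: Δl = 1.8/cos24.6° = 1.980 m; N'_4 = 184·cos24.6° = 167.3; c'Δl = 2.57; W sinα = 76.6
Slice 5: Δl = 2.0/cos35.9° = 2.469 m; N'_5 = 167·cos35.9° = 135.3; c'Δl = 3.21; W sinα = 97.9
Slice 6: Δl = 2.8/cos53.3° = 4.685 m; N'_6 = 120·cos53.3° = 71.7; c'Δl = 6.09; W sinα = 96.2
Σc'Δl = 19.6 kN/m; ΣN' = 743.5 kN/m; ΣW sinα = 323.0 kN/m
Resisting = 19.6 + 743.5·tan24.3° = 19.6 + 335.7 = 355.3 kN/m
FS = 355.3 / 323.0 = 1.100

FS = 1.10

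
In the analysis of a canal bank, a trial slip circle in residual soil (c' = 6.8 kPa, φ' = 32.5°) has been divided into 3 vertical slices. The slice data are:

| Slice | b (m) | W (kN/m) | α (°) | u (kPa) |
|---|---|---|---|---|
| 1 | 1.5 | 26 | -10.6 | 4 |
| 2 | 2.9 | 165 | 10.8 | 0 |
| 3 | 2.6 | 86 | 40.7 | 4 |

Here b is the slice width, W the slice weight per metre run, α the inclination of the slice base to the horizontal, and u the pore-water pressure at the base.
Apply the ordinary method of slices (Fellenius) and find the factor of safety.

FS = 2.46

Ordinary method of slices: FS = Σ[c'·Δl_i + (W_i cosα_i − u_i·Δl_i)·tanφ'] / Σ W_i sinα_i, with Δl_i = b_i / cosα_i.
Slice 1: Δl = 1.5/cos(-10.6°) = 1.526 m; N'_1 = 26·cos(-10.6°) − 4·1.526 = 19.5; c'Δl = 10.38; W sinα = -4.8
Slice 2: Δl = 2.9/cos10.8° = 2.952 m; N'_2 = 165·cos10.8° − 0·2.952 = 162.1; c'Δl = 20.08; W sinα = 30.9
Slice 3: Δl = 2.6/cos40.7° = 3.429 m; N'_3 = 86·cos40.7° − 4·3.429 = 51.5; c'Δl = 23.32; W sinα = 56.1
Σc'Δl = 53.8 kN/m; ΣN' = 233.0 kN/m; ΣW sinα = 82.2 kN/m
Resisting = 53.8 + 233.0·tan32.5° = 53.8 + 148.4 = 202.2 kN/m
FS = 202.2 / 82.2 = 2.460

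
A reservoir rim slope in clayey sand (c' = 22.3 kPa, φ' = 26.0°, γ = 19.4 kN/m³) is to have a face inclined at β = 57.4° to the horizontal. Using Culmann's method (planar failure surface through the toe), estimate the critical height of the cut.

Culmann's analysis gives the critical failure plane at α_cr = (β + φ')/2 = (57.4 + 26.0)/2 = 41.7°, and the critical height
H_c = (4c'/γ) · sinβ cosφ' / [1 − cos(β − φ')]
    = (4·22.3/19.4) · sin57.4°·cos26.0° / [1 − cos(31.4°)]
    = 4.598 · 0.8425·0.8988 / [1 − 0.8536]
    = 4.598 · 0.7572 / 0.1464
    = 23.77 m

H_c = 23.77 m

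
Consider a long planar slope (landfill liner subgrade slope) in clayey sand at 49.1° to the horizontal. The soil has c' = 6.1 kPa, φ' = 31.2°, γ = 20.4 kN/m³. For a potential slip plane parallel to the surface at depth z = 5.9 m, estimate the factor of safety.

FS = 0.63

For an infinite slope with a slip plane parallel to the surface (no pore pressure): FS = [c' + γz cos²β tanφ'] / [γz sinβ cosβ].
γz = 20.4·5.9 = 120.36 kN/m²
Numerator = 6.1 + 120.36·cos²49.1°·tan31.2° = 6.1 + 120.36·0.4287·0.6056 = 37.348 kPa
Denominator = 120.36·sin49.1°·cos49.1° = 120.36·0.7559·0.6547 = 59.565 kPa
FS = 37.348 / 59.565 = 0.627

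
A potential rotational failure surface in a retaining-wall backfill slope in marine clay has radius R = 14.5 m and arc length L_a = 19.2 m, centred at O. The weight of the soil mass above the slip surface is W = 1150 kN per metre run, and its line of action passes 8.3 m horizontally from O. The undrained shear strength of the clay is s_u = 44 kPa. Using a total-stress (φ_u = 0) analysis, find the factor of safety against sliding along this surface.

FS = 1.28

Taking moments about the centre O, the resisting moment is provided by the undrained shear strength acting along the arc:
M_R = s_u·L_a·R = 44·19.20·14.5 = 12249.6 kN·m/m
M_D = W·d = 1150·8.3 = 9545.0 kN·m/m
FS = M_R / M_D = 12249.6 / 9545.0 = 1.283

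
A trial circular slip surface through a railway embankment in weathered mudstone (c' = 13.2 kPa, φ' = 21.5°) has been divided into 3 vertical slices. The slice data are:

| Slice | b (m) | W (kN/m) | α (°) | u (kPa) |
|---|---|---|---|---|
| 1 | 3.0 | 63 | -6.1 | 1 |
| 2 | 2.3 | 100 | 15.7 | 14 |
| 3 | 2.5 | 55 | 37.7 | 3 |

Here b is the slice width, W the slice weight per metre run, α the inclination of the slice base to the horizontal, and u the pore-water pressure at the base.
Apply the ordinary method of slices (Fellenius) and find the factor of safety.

Ordinary method of slices: FS = Σ[c'·Δl_i + (W_i cosα_i − u_i·Δl_i)·tanφ'] / Σ W_i sinα_i, with Δl_i = b_i / cosα_i.
Slice 1: Δl = 3.0/cos(-6.1°) = 3.017 m; N'_1 = 63·cos(-6.1°) − 1·3.017 = 59.6; c'Δl = 39.83; W sinα = -6.7
Slice 2: Δl = 2.3/cos15.7° = 2.389 m; N'_2 = 100·cos15.7° − 14·2.389 = 62.8; c'Δl = 31.54; W sinα = 27.1
Slice 3: Δl = 2.5/cos37.7° = 3.160 m; N'_3 = 55·cos37.7° − 3·3.160 = 34.0; c'Δl = 41.71; W sinα = 33.6
Σc'Δl = 113.1 kN/m; ΣN' = 156.5 kN/m; ΣW sinα = 54.0 kN/m
Resisting = 113.1 + 156.5·tan21.5° = 113.1 + 61.6 = 174.7 kN/m
FS = 174.7 / 54.0 = 3.235

FS = 3.24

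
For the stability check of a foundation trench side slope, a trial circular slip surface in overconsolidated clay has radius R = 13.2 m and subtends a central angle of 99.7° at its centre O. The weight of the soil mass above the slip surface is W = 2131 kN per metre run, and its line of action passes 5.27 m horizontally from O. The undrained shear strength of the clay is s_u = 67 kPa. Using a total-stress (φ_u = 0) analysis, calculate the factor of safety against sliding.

Taking moments about the centre O, the resisting moment is provided by the undrained shear strength acting along the arc:
Arc length L_a = R·θ = 13.2·(99.7°·π/180) = 13.2·1.7401 = 22.97 m
M_R = s_u·L_a·R = 67·22.97·13.2 = 20314.0 kN·m/m
M_D = W·d = 2131·5.27 = 11230.4 kN·m/m
FS = M_R / M_D = 20314.0 / 11230.4 = 1.809

FS = 1.81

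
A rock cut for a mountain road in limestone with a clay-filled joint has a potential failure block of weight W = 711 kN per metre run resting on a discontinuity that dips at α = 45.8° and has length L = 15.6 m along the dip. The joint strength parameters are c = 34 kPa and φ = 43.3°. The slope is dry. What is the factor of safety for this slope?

FS = 1.96

Resolving the block weight along and normal to the plane and applying the Mohr–Coulomb strength on the joint:
N' = W cosα = 711·cos45.8° = 495.7 kN/m
Driving force T = W sinα = 711·sin45.8° = 509.7 kN/m
Resisting force R = c·L + N'·tanφ = 34·15.6 + 495.7·tan43.3° = 530.4 + 467.1 = 997.5 kN/m
FS = R / T = 997.5 / 509.7 = 1.957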